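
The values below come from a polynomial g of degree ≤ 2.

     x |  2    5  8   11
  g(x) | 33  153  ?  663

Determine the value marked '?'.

On equispaced nodes a degree-2 polynomial has vanishing third forward difference, so
  - g(2) + 3·g(5) - 3·g(8) + g(11) = 0.
Substituting the known values and solving for g(8):
  -3·g(8) = -1089
  g(8) = 363.

363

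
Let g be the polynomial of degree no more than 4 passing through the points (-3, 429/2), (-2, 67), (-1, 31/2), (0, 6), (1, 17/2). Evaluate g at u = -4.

536

Forward differences of the values at u = -3, -2, -1, 0, 1:
  g  : 429/2  67  31/2  6  17/2
  Δ  : -295/2  -103/2  -19/2  5/2
  Δ^2: 96  42  12
  Δ^3: -54  -30
  Δ^4: 24
The fourth differences are constant, confirming degree 4.
Interpolating (Newton forward form) and evaluating at u = -4 gives g(-4) = 536.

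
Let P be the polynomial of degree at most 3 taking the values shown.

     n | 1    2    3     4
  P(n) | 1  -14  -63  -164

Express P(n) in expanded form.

Write P(n) = an^3 + bn^2 + cn + d. Substituting each data point gives a linear system:
  a + b + c + d = 1
  8a + 4b + 2c + d = -14
  27a + 9b + 3c + d = -63
  64a + 16b + 4c + d = -164
Solving the system yields a = -3, b = 1, c = 3, d = 0.
So P(n) = -3n^3 + n^2 + 3n.
Check: P(1) = 1. ✓

P(n) = -3n^3 + n^2 + 3n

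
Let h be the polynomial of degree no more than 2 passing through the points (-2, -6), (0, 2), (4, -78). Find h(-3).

-22

Write h(t) = at^2 + bt + c. Substituting each data point gives a linear system:
  4a - 2b + c = -6
  c = 2
  16a + 4b + c = -78
Solving the system yields a = -4, b = -4, c = 2.
So h(t) = -4t^2 - 4t + 2.
Then h(-3) = -22.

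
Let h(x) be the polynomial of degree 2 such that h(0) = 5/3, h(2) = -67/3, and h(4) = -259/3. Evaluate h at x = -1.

-4/3

Write h(x) = ax^2 + bx + c. Substituting each data point gives a linear system:
  c = 5/3
  4a + 2b + c = -67/3
  16a + 4b + c = -259/3
Solving the system yields a = -5, b = -2, c = 5/3.
So h(x) = -5x^2 - 2x + 5/3.
Then h(-1) = -4/3.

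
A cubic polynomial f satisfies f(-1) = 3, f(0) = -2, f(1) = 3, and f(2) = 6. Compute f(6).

-242

Forward differences of the values at x = -1, 0, 1, 2:
  f  : 3  -2  3  6
  Δ  : -5  5  3
  Δ^2: 10  -2
  Δ^3: -12
The third differences are constant, confirming degree 3.
Interpolating (Newton forward form) and evaluating at x = 6 gives f(6) = -242.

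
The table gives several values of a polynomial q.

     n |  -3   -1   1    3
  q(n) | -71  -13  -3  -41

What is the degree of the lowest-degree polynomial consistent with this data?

Forward differences of the values at n = -3, -1, 1, 3:
  q  : -71  -13  -3  -41
  Δ  : 58  10  -38
  Δ^2: -48  -48
  Δ^3: 0
The second differences are constant (-48) and nonzero, while all higher differences vanish, so the minimal degree is 2.

2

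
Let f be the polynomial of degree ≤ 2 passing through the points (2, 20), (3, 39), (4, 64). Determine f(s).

f(s) = 3s^2 + 4s

Using the Lagrange interpolation formula with nodes 2, 3, 4:
  L_0(s) = (s - 3)(s - 4) / 2
  L_1(s) = (s - 2)(s - 4) / -1
  L_2(s) = (s - 2)(s - 3) / 2
Then f(s) = 20·L_0(s) + 39·L_1(s) + 64·L_2(s).
Expanding and collecting terms gives f(s) = 3s^2 + 4s.
Check: f(4) = 64. ✓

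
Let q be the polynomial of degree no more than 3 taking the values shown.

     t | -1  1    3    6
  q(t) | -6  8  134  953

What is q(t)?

Using the Lagrange interpolation formula with nodes -1, 1, 3, 6:
  L_0(t) = (t - 1)(t - 3)(t - 6) / -56
  L_1(t) = (t + 1)(t - 3)(t - 6) / 20
  L_2(t) = (t + 1)(t - 1)(t - 6) / -24
  L_3(t) = (t + 1)(t - 1)(t - 3) / 105
Then q(t) = -6·L_0(t) + 8·L_1(t) + 134·L_2(t) + 953·L_3(t).
Expanding and collecting terms gives q(t) = 4t^3 + 2t^2 + 3t - 1.
Check: q(1) = 8. ✓

q(t) = 4t^3 + 2t^2 + 3t - 1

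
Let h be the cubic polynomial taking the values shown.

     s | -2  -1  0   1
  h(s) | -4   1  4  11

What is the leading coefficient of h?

1

Write h(s) = as^3 + bs^2 + cs + d. Substituting each data point gives a linear system:
  -8a + 4b - 2c + d = -4
  -a + b - c + d = 1
  d = 4
  a + b + c + d = 11
Solving the system yields a = 1, b = 2, c = 4, d = 4.
So h(s) = s^3 + 2s^2 + 4s + 4.
The leading coefficient is 1.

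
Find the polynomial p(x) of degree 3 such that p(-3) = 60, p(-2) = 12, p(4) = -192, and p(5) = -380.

p(x) = -3x^3 - x^2 + 4x

Write p(x) = ax^3 + bx^2 + cx + d. Substituting each data point gives a linear system:
  -27a + 9b - 3c + d = 60
  -8a + 4b - 2c + d = 12
  64a + 16b + 4c + d = -192
  125a + 25b + 5c + d = -380
Solving the system yields a = -3, b = -1, c = 4, d = 0.
So p(x) = -3x^3 - x^2 + 4x.
Check: p(-2) = 12. ✓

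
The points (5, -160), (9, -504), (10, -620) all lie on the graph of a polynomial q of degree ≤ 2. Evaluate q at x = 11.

-748

Write q(x) = ax^2 + bx + c. Substituting each data point gives a linear system:
  25a + 5b + c = -160
  81a + 9b + c = -504
  100a + 10b + c = -620
Solving the system yields a = -6, b = -2, c = 0.
So q(x) = -6x^2 - 2x.
Then q(11) = -748.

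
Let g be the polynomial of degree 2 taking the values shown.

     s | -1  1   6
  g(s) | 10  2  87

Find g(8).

Using the Lagrange interpolation formula with nodes -1, 1, 6:
  L_0(s) = (s - 1)(s - 6) / 14
  L_1(s) = (s + 1)(s - 6) / -10
  L_2(s) = (s + 1)(s - 1) / 35
Then g(s) = 10·L_0(s) + 2·L_1(s) + 87·L_2(s).
Expanding and collecting terms gives g(s) = 3s² - 4s + 3.
Evaluating at s = 8: g(8) = 163.

163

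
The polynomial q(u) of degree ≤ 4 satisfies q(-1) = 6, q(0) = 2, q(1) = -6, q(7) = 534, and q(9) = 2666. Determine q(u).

Write q(u) = au^4 + bu^3 + cu^2 + du + e. Substituting each data point gives a linear system:
  a - b + c - d + e = 6
  e = 2
  a + b + c + d + e = -6
  2401a + 343b + 49c + 7d + e = 534
  6561a + 729b + 81c + 9d + e = 2666
Solving the system yields a = 1, b = -5, c = -3, d = -1, e = 2.
So q(u) = u^4 - 5u^3 - 3u^2 - u + 2.
Check: q(0) = 2. ✓

q(u) = u^4 - 5u^3 - 3u^2 - u + 2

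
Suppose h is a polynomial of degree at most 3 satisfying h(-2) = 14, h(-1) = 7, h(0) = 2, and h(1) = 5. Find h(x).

Using the Lagrange interpolation formula with nodes -2, -1, 0, 1:
  L_0(x) = (x + 1)x(x - 1) / -6
  L_1(x) = (x + 2)x(x - 1) / 2
  L_2(x) = (x + 2)(x + 1)(x - 1) / -2
  L_3(x) = (x + 2)(x + 1)x / 6
Then h(x) = 14·L_0(x) + 7·L_1(x) + 2·L_2(x) + 5·L_3(x).
Expanding and collecting terms gives h(x) = x^3 + 4x^2 - 2x + 2.
Check: h(1) = 5. ✓

h(x) = x^3 + 4x^2 - 2x + 2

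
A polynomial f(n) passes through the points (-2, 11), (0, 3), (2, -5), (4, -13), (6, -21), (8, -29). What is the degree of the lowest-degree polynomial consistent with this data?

Forward differences of the values at n = -2, 0, 2, 4, 6, 8:
  f  : 11  3  -5  -13  -21  -29
  Δ  : -8  -8  -8  -8  -8
  Δ^2: 0  0  0  0
  Δ^3: 0  0  0
  Δ^4: 0  0
  Δ^5: 0
The first differences are constant (-8) and nonzero, while all higher differences vanish, so the minimal degree is 1.

1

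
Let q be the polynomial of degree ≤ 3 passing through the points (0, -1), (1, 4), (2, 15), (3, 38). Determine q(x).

Write q(x) = ax^3 + bx^2 + cx + d. Substituting each data point gives a linear system:
  d = -1
  a + b + c + d = 4
  8a + 4b + 2c + d = 15
  27a + 9b + 3c + d = 38
Solving the system yields a = 1, b = 0, c = 4, d = -1.
So q(x) = x^3 + 4x - 1.
Check: q(1) = 4. ✓

q(x) = x^3 + 4x - 1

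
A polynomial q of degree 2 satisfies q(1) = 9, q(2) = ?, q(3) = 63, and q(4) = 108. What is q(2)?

On equispaced nodes a degree-2 polynomial has vanishing third forward difference, so
  - q(1) + 3·q(2) - 3·q(3) + q(4) = 0.
Substituting the known values and solving for q(2):
  3·q(2) = 90
  q(2) = 30.

30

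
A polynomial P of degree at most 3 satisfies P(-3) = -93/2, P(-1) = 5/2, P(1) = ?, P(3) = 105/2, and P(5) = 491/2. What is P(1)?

7/2

On equispaced nodes a degree-3 polynomial has vanishing fourth forward difference, so
  P(-3) - 4·P(-1) + 6·P(1) - 4·P(3) + P(5) = 0.
Substituting the known values and solving for P(1):
  6·P(1) = 21
  P(1) = 7/2.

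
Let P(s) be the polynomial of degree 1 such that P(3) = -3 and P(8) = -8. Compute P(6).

-6

Using the Lagrange interpolation formula with nodes 3, 8:
  L_0(s) = (s - 8) / -5
  L_1(s) = (s - 3) / 5
Then P(s) = -3·L_0(s) - 8·L_1(s).
Expanding and collecting terms gives P(s) = -s.
Evaluating at s = 6: P(6) = -6.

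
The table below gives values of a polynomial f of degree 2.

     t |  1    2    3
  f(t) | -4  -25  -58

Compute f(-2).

-13

Using the Lagrange interpolation formula with nodes 1, 2, 3:
  L_0(t) = (t - 2)(t - 3) / 2
  L_1(t) = (t - 1)(t - 3) / -1
  L_2(t) = (t - 1)(t - 2) / 2
Then f(t) = -4·L_0(t) - 25·L_1(t) - 58·L_2(t).
Expanding and collecting terms gives f(t) = -6t^2 - 3t + 5.
Evaluating at t = -2: f(-2) = -13.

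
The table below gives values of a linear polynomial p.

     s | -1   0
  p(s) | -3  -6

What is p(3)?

-15

Using the Lagrange interpolation formula with nodes -1, 0:
  L_0(s) = s / -1
  L_1(s) = (s + 1) / 1
Then p(s) = -3·L_0(s) - 6·L_1(s).
Expanding and collecting terms gives p(s) = -3s - 6.
Evaluating at s = 3: p(3) = -15.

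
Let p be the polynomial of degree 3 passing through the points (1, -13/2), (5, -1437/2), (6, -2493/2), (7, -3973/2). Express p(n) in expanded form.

Using the Lagrange interpolation formula with nodes 1, 5, 6, 7:
  L_0(n) = (n - 5)(n - 6)(n - 7) / -120
  L_1(n) = (n - 1)(n - 6)(n - 7) / 8
  L_2(n) = (n - 1)(n - 5)(n - 7) / -5
  L_3(n) = (n - 1)(n - 5)(n - 6) / 12
Then p(n) = -13/2·L_0(n) - 1437/2·L_1(n) - 2493/2·L_2(n) - 3973/2·L_3(n).
Expanding and collecting terms gives p(n) = -6n^3 + 2n^2 - 4n + 3/2.
Check: p(7) = -3973/2. ✓

p(n) = -6n^3 + 2n^2 - 4n + 3/2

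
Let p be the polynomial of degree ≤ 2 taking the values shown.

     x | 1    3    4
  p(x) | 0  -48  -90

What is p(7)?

-288

Using the Lagrange interpolation formula with nodes 1, 3, 4:
  L_0(x) = (x - 3)(x - 4) / 6
  L_1(x) = (x - 1)(x - 4) / -2
  L_2(x) = (x - 1)(x - 3) / 3
Then p(x) = 0·L_0(x) - 48·L_1(x) - 90·L_2(x).
Expanding and collecting terms gives p(x) = -6x² + 6.
Evaluating at x = 7: p(7) = -288.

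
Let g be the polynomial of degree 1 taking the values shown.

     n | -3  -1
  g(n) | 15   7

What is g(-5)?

Write g(n) = an + b. Substituting each data point gives a linear system:
  -3a + b = 15
  -a + b = 7
Solving the system yields a = -4, b = 3.
So g(n) = -4n + 3.
Then g(-5) = 23.

23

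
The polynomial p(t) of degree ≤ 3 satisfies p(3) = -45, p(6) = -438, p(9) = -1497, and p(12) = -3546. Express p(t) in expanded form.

p(t) = -2t^3 - t^2 + 4t + 6

Write p(t) = at^3 + bt^2 + ct + d. Substituting each data point gives a linear system:
  27a + 9b + 3c + d = -45
  216a + 36b + 6c + d = -438
  729a + 81b + 9c + d = -1497
  1728a + 144b + 12c + d = -3546
Solving the system yields a = -2, b = -1, c = 4, d = 6.
So p(t) = -2t^3 - t^2 + 4t + 6.
Check: p(9) = -1497. ✓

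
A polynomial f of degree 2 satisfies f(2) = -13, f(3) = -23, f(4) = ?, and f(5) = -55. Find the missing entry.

On equispaced nodes a degree-2 polynomial has vanishing third forward difference, so
  - f(2) + 3·f(3) - 3·f(4) + f(5) = 0.
Substituting the known values and solving for f(4):
  -3·f(4) = 111
  f(4) = -37.

-37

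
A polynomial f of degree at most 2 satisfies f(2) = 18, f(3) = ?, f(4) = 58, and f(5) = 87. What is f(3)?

On equispaced nodes a degree-2 polynomial has vanishing third forward difference, so
  - f(2) + 3·f(3) - 3·f(4) + f(5) = 0.
Substituting the known values and solving for f(3):
  3·f(3) = 105
  f(3) = 35.

35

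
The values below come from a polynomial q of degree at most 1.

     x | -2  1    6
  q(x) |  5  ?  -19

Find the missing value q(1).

The 2 known points determine the degree-1 polynomial uniquely.
Write q(x) = ax + b. Substituting each data point gives a linear system:
  -2a + b = 5
  6a + b = -19
Solving the system yields a = -3, b = -1.
So q(x) = -3x - 1.
Then q(1) = -4.

-4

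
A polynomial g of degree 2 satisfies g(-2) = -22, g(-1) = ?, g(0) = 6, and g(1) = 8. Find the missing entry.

-4

On equispaced nodes a degree-2 polynomial has vanishing third forward difference, so
  - g(-2) + 3·g(-1) - 3·g(0) + g(1) = 0.
Substituting the known values and solving for g(-1):
  3·g(-1) = -12
  g(-1) = -4.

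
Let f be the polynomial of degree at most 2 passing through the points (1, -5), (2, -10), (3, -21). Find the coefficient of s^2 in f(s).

Write f(s) = as^2 + bs + c. Substituting each data point gives a linear system:
  a + b + c = -5
  4a + 2b + c = -10
  9a + 3b + c = -21
Solving the system yields a = -3, b = 4, c = -6.
So f(s) = -3s^2 + 4s - 6.
The leading coefficient is -3.

-3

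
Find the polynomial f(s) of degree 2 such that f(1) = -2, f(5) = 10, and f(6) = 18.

Write f(s) = as^2 + bs + c. Substituting each data point gives a linear system:
  a + b + c = -2
  25a + 5b + c = 10
  36a + 6b + c = 18
Solving the system yields a = 1, b = -3, c = 0.
So f(s) = s^2 - 3s.
Check: f(5) = 10. ✓

f(s) = s^2 - 3s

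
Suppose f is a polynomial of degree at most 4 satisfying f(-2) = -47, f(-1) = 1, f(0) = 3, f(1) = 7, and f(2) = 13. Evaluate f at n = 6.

Forward differences of the values at n = -2, -1, 0, 1, 2:
  f  : -47  1  3  7  13
  Δ  : 48  2  4  6
  Δ^2: -46  2  2
  Δ^3: 48  0
  Δ^4: -48
The fourth differences are constant, confirming degree 4.
Interpolating (Newton forward form) and evaluating at n = 6 gives f(6) = -1623.

-1623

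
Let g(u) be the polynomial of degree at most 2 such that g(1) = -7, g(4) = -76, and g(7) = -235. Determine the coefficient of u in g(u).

2

Write g(u) = au^2 + bu + c. Substituting each data point gives a linear system:
  a + b + c = -7
  16a + 4b + c = -76
  49a + 7b + c = -235
Solving the system yields a = -5, b = 2, c = -4.
So g(u) = -5u² + 2u - 4.
The coefficient of u is 2.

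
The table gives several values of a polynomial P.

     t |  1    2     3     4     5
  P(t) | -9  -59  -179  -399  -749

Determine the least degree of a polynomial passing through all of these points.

3

Forward differences of the values at t = 1, 2, 3, 4, 5:
  P  : -9  -59  -179  -399  -749
  Δ  : -50  -120  -220  -350
  Δ^2: -70  -100  -130
  Δ^3: -30  -30
  Δ^4: 0
The third differences are constant (-30) and nonzero, while all higher differences vanish, so the minimal degree is 3.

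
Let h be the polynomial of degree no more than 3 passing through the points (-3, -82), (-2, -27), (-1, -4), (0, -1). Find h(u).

h(u) = 2u^3 - 4u^2 - 3u - 1

Write h(u) = au^3 + bu^2 + cu + d. Substituting each data point gives a linear system:
  -27a + 9b - 3c + d = -82
  -8a + 4b - 2c + d = -27
  -a + b - c + d = -4
  d = -1
Solving the system yields a = 2, b = -4, c = -3, d = -1.
So h(u) = 2u^3 - 4u^2 - 3u - 1.
Check: h(-3) = -82. ✓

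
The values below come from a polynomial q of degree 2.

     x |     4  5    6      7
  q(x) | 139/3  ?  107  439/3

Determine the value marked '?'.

The 3 known points determine the degree-2 polynomial uniquely.
Write q(x) = ax^2 + bx + c. Substituting each data point gives a linear system:
  16a + 4b + c = 139/3
  36a + 6b + c = 107
  49a + 7b + c = 439/3
Solving the system yields a = 3, b = 1/3, c = -3.
So q(x) = 3x^2 + (1/3)x - 3.
Then q(5) = 221/3.

221/3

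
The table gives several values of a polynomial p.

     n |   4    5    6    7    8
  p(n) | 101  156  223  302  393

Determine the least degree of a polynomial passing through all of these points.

2

Forward differences of the values at n = 4, 5, 6, 7, 8:
  p  : 101  156  223  302  393
  Δ  : 55  67  79  91
  Δ^2: 12  12  12
  Δ^3: 0  0
  Δ^4: 0
The second differences are constant (12) and nonzero, while all higher differences vanish, so the minimal degree is 2.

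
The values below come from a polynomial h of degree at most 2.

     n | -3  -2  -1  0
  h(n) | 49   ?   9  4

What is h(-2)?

The 3 known points determine the degree-2 polynomial uniquely.
Write h(n) = an^2 + bn + c. Substituting each data point gives a linear system:
  9a - 3b + c = 49
  a - b + c = 9
  c = 4
Solving the system yields a = 5, b = 0, c = 4.
So h(n) = 5n^2 + 4.
Then h(-2) = 24.

24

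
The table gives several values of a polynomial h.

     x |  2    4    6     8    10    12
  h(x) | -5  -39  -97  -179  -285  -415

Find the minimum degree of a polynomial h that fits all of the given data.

Forward differences of the values at x = 2, 4, 6, 8, 10, 12:
  h  : -5  -39  -97  -179  -285  -415
  Δ  : -34  -58  -82  -106  -130
  Δ^2: -24  -24  -24  -24
  Δ^3: 0  0  0
  Δ^4: 0  0
  Δ^5: 0
The second differences are constant (-24) and nonzero, while all higher differences vanish, so the minimal degree is 2.

2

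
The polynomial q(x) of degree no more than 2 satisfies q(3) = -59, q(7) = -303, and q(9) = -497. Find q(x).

Write q(x) = ax^2 + bx + c. Substituting each data point gives a linear system:
  9a + 3b + c = -59
  49a + 7b + c = -303
  81a + 9b + c = -497
Solving the system yields a = -6, b = -1, c = -2.
So q(x) = -6x^2 - x - 2.
Check: q(3) = -59. ✓

q(x) = -6x^2 - x - 2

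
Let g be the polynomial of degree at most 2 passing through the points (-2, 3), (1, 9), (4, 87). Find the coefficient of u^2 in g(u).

4

Write g(u) = au^2 + bu + c. Substituting each data point gives a linear system:
  4a - 2b + c = 3
  a + b + c = 9
  16a + 4b + c = 87
Solving the system yields a = 4, b = 6, c = -1.
So g(u) = 4u^2 + 6u - 1.
The leading coefficient is 4.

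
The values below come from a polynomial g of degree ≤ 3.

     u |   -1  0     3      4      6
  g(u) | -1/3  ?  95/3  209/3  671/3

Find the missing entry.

The 4 known points determine the degree-3 polynomial uniquely.
Write g(u) = au^3 + bu^2 + cu + d. Substituting each data point gives a linear system:
  -a + b - c + d = -1/3
  27a + 9b + 3c + d = 95/3
  64a + 16b + 4c + d = 209/3
  216a + 36b + 6c + d = 671/3
Solving the system yields a = 1, b = 0, c = 1, d = 5/3.
So g(u) = u³ + u + 5/3.
Then g(0) = 5/3.

5/3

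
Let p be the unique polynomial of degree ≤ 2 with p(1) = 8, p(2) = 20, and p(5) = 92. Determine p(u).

Using the Lagrange interpolation formula with nodes 1, 2, 5:
  L_0(u) = (u - 2)(u - 5) / 4
  L_1(u) = (u - 1)(u - 5) / -3
  L_2(u) = (u - 1)(u - 2) / 12
Then p(u) = 8·L_0(u) + 20·L_1(u) + 92·L_2(u).
Expanding and collecting terms gives p(u) = 3u² + 3u + 2.
Check: p(1) = 8. ✓

p(u) = 3u^2 + 3u + 2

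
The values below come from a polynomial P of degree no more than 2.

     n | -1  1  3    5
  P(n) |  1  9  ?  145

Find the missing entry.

57

The 3 known points determine the degree-2 polynomial uniquely.
Write P(n) = an^2 + bn + c. Substituting each data point gives a linear system:
  a - b + c = 1
  a + b + c = 9
  25a + 5b + c = 145
Solving the system yields a = 5, b = 4, c = 0.
So P(n) = 5n² + 4n.
Then P(3) = 57.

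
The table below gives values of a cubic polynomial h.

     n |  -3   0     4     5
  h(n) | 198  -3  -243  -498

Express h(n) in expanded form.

h(n) = -5n^3 + 6n^2 - 4n - 3

Using the Lagrange interpolation formula with nodes -3, 0, 4, 5:
  L_0(n) = n(n - 4)(n - 5) / -168
  L_1(n) = (n + 3)(n - 4)(n - 5) / 60
  L_2(n) = (n + 3)n(n - 5) / -28
  L_3(n) = (n + 3)n(n - 4) / 40
Then h(n) = 198·L_0(n) - 3·L_1(n) - 243·L_2(n) - 498·L_3(n).
Expanding and collecting terms gives h(n) = -5n³ + 6n² - 4n - 3.
Check: h(0) = -3. ✓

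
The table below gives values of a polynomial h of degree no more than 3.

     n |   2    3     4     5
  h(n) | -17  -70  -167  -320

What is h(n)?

h(n) = -2n^3 - 4n^2 + 5n + 5

Using the Lagrange interpolation formula with nodes 2, 3, 4, 5:
  L_0(n) = (n - 3)(n - 4)(n - 5) / -6
  L_1(n) = (n - 2)(n - 4)(n - 5) / 2
  L_2(n) = (n - 2)(n - 3)(n - 5) / -2
  L_3(n) = (n - 2)(n - 3)(n - 4) / 6
Then h(n) = -17·L_0(n) - 70·L_1(n) - 167·L_2(n) - 320·L_3(n).
Expanding and collecting terms gives h(n) = -2n^3 - 4n^2 + 5n + 5.
Check: h(4) = -167. ✓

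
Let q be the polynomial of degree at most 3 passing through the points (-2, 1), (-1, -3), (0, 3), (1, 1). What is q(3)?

-99

Write q(n) = an^3 + bn^2 + cn + d. Substituting each data point gives a linear system:
  -8a + 4b - 2c + d = 1
  -a + b - c + d = -3
  d = 3
  a + b + c + d = 1
Solving the system yields a = -3, b = -4, c = 5, d = 3.
So q(n) = -3n^3 - 4n^2 + 5n + 3.
Then q(3) = -99.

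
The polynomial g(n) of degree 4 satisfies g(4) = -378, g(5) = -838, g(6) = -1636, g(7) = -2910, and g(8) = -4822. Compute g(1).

-6

Write g(n) = an^4 + bn^3 + cn^2 + dn + e. Substituting each data point gives a linear system:
  256a + 64b + 16c + 4d + e = -378
  625a + 125b + 25c + 5d + e = -838
  1296a + 216b + 36c + 6d + e = -1636
  2401a + 343b + 49c + 7d + e = -2910
  4096a + 512b + 64c + 8d + e = -4822
Solving the system yields a = -1, b = -1, c = -3, d = -3, e = 2.
So g(n) = -n^4 - n^3 - 3n^2 - 3n + 2.
Then g(1) = -6.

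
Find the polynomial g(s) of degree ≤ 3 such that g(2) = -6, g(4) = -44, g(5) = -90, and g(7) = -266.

Write g(s) = as^3 + bs^2 + cs + d. Substituting each data point gives a linear system:
  8a + 4b + 2c + d = -6
  64a + 16b + 4c + d = -44
  125a + 25b + 5c + d = -90
  343a + 49b + 7c + d = -266
Solving the system yields a = -1, b = 2, c = -3, d = 0.
So g(s) = -s^3 + 2s^2 - 3s.
Check: g(2) = -6. ✓

g(s) = -s^3 + 2s^2 - 3s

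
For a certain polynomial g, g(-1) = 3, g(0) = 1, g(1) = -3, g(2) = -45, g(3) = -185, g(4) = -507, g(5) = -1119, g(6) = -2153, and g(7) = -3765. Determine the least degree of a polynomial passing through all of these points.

Forward differences of the values at x = -1, 0, 1, 2, 3, 4, 5, 6, 7:
  g  : 3  1  -3  -45  -185  -507  -1119  -2153  -3765
  Δ  : -2  -4  -42  -140  -322  -612  -1034  -1612
  Δ^2: -2  -38  -98  -182  -290  -422  -578
  Δ^3: -36  -60  -84  -108  -132  -156
  Δ^4: -24  -24  -24  -24  -24
  Δ^5: 0  0  0  0
  Δ^6: 0  0  0
  Δ^7: 0  0
  Δ^8: 0
The fourth differences are constant (-24) and nonzero, while all higher differences vanish, so the minimal degree is 4.

4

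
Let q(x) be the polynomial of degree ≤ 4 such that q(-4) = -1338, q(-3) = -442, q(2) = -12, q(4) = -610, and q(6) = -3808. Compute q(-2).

-88

Using the Lagrange interpolation formula with nodes -4, -3, 2, 4, 6:
  L_0(x) = (x + 3)(x - 2)(x - 4)(x - 6) / 480
  L_1(x) = (x + 4)(x - 2)(x - 4)(x - 6) / -315
  L_2(x) = (x + 4)(x + 3)(x - 4)(x - 6) / 240
  L_3(x) = (x + 4)(x + 3)(x - 2)(x - 6) / -224
  L_4(x) = (x + 4)(x + 3)(x - 2)(x - 4) / 720
Then q(x) = -1338·L_0(x) - 442·L_1(x) - 12·L_2(x) - 610·L_3(x) - 3808·L_4(x).
Expanding and collecting terms gives q(x) = -4x⁴ + 6x³ + 3x² - 5x + 2.
Evaluating at x = -2: q(-2) = -88.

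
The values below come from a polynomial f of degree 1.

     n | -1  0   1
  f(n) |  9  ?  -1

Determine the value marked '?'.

The 2 known points determine the degree-1 polynomial uniquely.
Write f(n) = an + b. Substituting each data point gives a linear system:
  -a + b = 9
  a + b = -1
Solving the system yields a = -5, b = 4.
So f(n) = -5n + 4.
Then f(0) = 4.

4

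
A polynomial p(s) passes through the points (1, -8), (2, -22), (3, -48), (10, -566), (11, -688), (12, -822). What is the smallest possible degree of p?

2

Divided differences on the nodes 1, 2, 3, 10, 11, 12:
  order 0: -8  -22  -48  -566  -688  -822
  order 1: -14  -26  -74  -122  -134
  order 2: -6  -6  -6  -6
  order 3: 0  0  0
  order 4: 0  0
  order 5: 0
The order-2 divided differences are all -6 (nonzero) and every higher order vanishes, so the data lies on a polynomial of degree exactly 2.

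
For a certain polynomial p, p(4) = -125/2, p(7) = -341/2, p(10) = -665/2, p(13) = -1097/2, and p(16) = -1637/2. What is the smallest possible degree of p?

2

Forward differences of the values at u = 4, 7, 10, 13, 16:
  p  : -125/2  -341/2  -665/2  -1097/2  -1637/2
  Δ  : -108  -162  -216  -270
  Δ^2: -54  -54  -54
  Δ^3: 0  0
  Δ^4: 0
The second differences are constant (-54) and nonzero, while all higher differences vanish, so the minimal degree is 2.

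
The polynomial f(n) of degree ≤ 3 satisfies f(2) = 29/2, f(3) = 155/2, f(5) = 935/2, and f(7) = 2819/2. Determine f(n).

f(n) = 5n^3 - 6n^2 - 2n + 5/2

Write f(n) = an^3 + bn^2 + cn + d. Substituting each data point gives a linear system:
  8a + 4b + 2c + d = 29/2
  27a + 9b + 3c + d = 155/2
  125a + 25b + 5c + d = 935/2
  343a + 49b + 7c + d = 2819/2
Solving the system yields a = 5, b = -6, c = -2, d = 5/2.
So f(n) = 5n³ - 6n² - 2n + 5/2.
Check: f(2) = 29/2. ✓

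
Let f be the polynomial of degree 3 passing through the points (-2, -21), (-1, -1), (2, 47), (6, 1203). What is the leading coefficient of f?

5

Write f(n) = an^3 + bn^2 + cn + d. Substituting each data point gives a linear system:
  -8a + 4b - 2c + d = -21
  -a + b - c + d = -1
  8a + 4b + 2c + d = 47
  216a + 36b + 6c + d = 1203
Solving the system yields a = 5, b = 4, c = -3, d = -3.
So f(n) = 5n^3 + 4n^2 - 3n - 3.
The leading coefficient is 5.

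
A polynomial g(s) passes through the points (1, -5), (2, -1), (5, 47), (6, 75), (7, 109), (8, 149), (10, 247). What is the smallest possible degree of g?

Divided differences on the nodes 1, 2, 5, 6, 7, 8, 10:
  order 0: -5  -1  47  75  109  149  247
  order 1: 4  16  28  34  40  49
  order 2: 3  3  3  3  3
  order 3: 0  0  0  0
  order 4: 0  0  0
  order 5: 0  0
  order 6: 0
The order-2 divided differences are all 3 (nonzero) and every higher order vanishes, so the data lies on a polynomial of degree exactly 2.

2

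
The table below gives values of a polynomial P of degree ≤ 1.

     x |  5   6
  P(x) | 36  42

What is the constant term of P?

Write P(x) = ax + b. Substituting each data point gives a linear system:
  5a + b = 36
  6a + b = 42
Solving the system yields a = 6, b = 6.
So P(x) = 6x + 6.
The constant term is 6.

6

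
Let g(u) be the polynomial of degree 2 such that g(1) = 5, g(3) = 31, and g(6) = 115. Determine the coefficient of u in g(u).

Write g(u) = au^2 + bu + c. Substituting each data point gives a linear system:
  a + b + c = 5
  9a + 3b + c = 31
  36a + 6b + c = 115
Solving the system yields a = 3, b = 1, c = 1.
So g(u) = 3u^2 + u + 1.
The coefficient of u is 1.

1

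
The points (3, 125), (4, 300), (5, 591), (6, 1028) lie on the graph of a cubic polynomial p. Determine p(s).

p(s) = 5s^3 - 2s^2 + 4s - 4

Using the Lagrange interpolation formula with nodes 3, 4, 5, 6:
  L_0(s) = (s - 4)(s - 5)(s - 6) / -6
  L_1(s) = (s - 3)(s - 5)(s - 6) / 2
  L_2(s) = (s - 3)(s - 4)(s - 6) / -2
  L_3(s) = (s - 3)(s - 4)(s - 5) / 6
Then p(s) = 125·L_0(s) + 300·L_1(s) + 591·L_2(s) + 1028·L_3(s).
Expanding and collecting terms gives p(s) = 5s^3 - 2s^2 + 4s - 4.
Check: p(5) = 591. ✓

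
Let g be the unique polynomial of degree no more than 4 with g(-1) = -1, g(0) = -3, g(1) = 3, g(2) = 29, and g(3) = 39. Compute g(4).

-51

Using the Lagrange interpolation formula with nodes -1, 0, 1, 2, 3:
  L_0(n) = n(n - 1)(n - 2)(n - 3) / 24
  L_1(n) = (n + 1)(n - 1)(n - 2)(n - 3) / -6
  L_2(n) = (n + 1)n(n - 2)(n - 3) / 4
  L_3(n) = (n + 1)n(n - 1)(n - 3) / -6
  L_4(n) = (n + 1)n(n - 1)(n - 2) / 24
Then g(n) = -1·L_0(n) - 3·L_1(n) + 3·L_2(n) + 29·L_3(n) + 39·L_4(n).
Expanding and collecting terms gives g(n) = -2n⁴ + 6n³ + 6n² - 4n - 3.
Evaluating at n = 4: g(4) = -51.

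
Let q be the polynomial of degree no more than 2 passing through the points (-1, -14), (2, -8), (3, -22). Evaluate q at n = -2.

Using the Lagrange interpolation formula with nodes -1, 2, 3:
  L_0(n) = (n - 2)(n - 3) / 12
  L_1(n) = (n + 1)(n - 3) / -3
  L_2(n) = (n + 1)(n - 2) / 4
Then q(n) = -14·L_0(n) - 8·L_1(n) - 22·L_2(n).
Expanding and collecting terms gives q(n) = -4n^2 + 6n - 4.
Evaluating at n = -2: q(-2) = -32.

-32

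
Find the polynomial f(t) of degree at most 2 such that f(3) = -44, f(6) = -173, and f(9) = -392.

Using the Lagrange interpolation formula with nodes 3, 6, 9:
  L_0(t) = (t - 6)(t - 9) / 18
  L_1(t) = (t - 3)(t - 9) / -9
  L_2(t) = (t - 3)(t - 6) / 18
Then f(t) = -44·L_0(t) - 173·L_1(t) - 392·L_2(t).
Expanding and collecting terms gives f(t) = -5t² + 2t - 5.
Check: f(3) = -44. ✓

f(t) = -5t^2 + 2t - 5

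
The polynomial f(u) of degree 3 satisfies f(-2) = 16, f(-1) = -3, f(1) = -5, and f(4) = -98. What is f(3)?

Using the Lagrange interpolation formula with nodes -2, -1, 1, 4:
  L_0(u) = (u + 1)(u - 1)(u - 4) / -18
  L_1(u) = (u + 2)(u - 1)(u - 4) / 10
  L_2(u) = (u + 2)(u + 1)(u - 4) / -18
  L_3(u) = (u + 2)(u + 1)(u - 1) / 90
Then f(u) = 16·L_0(u) - 3·L_1(u) - 5·L_2(u) - 98·L_3(u).
Expanding and collecting terms gives f(u) = -2u^3 + 2u^2 + u - 6.
Evaluating at u = 3: f(3) = -39.

-39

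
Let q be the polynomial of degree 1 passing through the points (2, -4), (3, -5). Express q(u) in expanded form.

Using the Lagrange interpolation formula with nodes 2, 3:
  L_0(u) = (u - 3) / -1
  L_1(u) = (u - 2) / 1
Then q(u) = -4·L_0(u) - 5·L_1(u).
Expanding and collecting terms gives q(u) = -u - 2.
Check: q(2) = -4. ✓

q(u) = -u - 2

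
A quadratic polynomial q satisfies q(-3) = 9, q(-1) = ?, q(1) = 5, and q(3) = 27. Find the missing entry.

On equispaced nodes a degree-2 polynomial has vanishing third forward difference, so
  - q(-3) + 3·q(-1) - 3·q(1) + q(3) = 0.
Substituting the known values and solving for q(-1):
  3·q(-1) = -3
  q(-1) = -1.

-1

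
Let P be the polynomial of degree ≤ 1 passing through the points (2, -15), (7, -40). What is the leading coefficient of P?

Write P(u) = au + b. Substituting each data point gives a linear system:
  2a + b = -15
  7a + b = -40
Solving the system yields a = -5, b = -5.
So P(u) = -5u - 5.
The leading coefficient is -5.

-5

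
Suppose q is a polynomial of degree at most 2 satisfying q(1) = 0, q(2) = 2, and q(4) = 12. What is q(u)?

Write q(u) = au^2 + bu + c. Substituting each data point gives a linear system:
  a + b + c = 0
  4a + 2b + c = 2
  16a + 4b + c = 12
Solving the system yields a = 1, b = -1, c = 0.
So q(u) = u² - u.
Check: q(1) = 0. ✓

q(u) = u^2 - u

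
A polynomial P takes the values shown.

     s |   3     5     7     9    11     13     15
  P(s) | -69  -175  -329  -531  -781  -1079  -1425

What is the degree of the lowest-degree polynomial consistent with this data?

Forward differences of the values at s = 3, 5, 7, 9, 11, 13, 15:
  P  : -69  -175  -329  -531  -781  -1079  -1425
  Δ  : -106  -154  -202  -250  -298  -346
  Δ^2: -48  -48  -48  -48  -48
  Δ^3: 0  0  0  0
  Δ^4: 0  0  0
  Δ^5: 0  0
  Δ^6: 0
The second differences are constant (-48) and nonzero, while all higher differences vanish, so the minimal degree is 2.

2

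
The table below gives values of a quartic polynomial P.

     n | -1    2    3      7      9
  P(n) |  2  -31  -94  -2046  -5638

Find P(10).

Using the Lagrange interpolation formula with nodes -1, 2, 3, 7, 9:
  L_0(n) = (n - 2)(n - 3)(n - 7)(n - 9) / 960
  L_1(n) = (n + 1)(n - 3)(n - 7)(n - 9) / -105
  L_2(n) = (n + 1)(n - 2)(n - 7)(n - 9) / 96
  L_3(n) = (n + 1)(n - 2)(n - 3)(n - 9) / -320
  L_4(n) = (n + 1)(n - 2)(n - 3)(n - 7) / 840
Then P(n) = 2·L_0(n) - 31·L_1(n) - 94·L_2(n) - 2046·L_3(n) - 5638·L_4(n).
Expanding and collecting terms gives P(n) = -n^4 + 2n^3 - 6n^2 - 6n + 5.
Evaluating at n = 10: P(10) = -8655.

-8655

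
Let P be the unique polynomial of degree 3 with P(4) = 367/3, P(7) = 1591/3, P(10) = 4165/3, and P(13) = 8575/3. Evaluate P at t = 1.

7/3

Forward differences of the values at t = 4, 7, 10, 13:
  P  : 367/3  1591/3  4165/3  8575/3
  Δ  : 408  858  1470
  Δ^2: 450  612
  Δ^3: 162
The third differences are constant, confirming degree 3.
Interpolating (Newton forward form) and evaluating at t = 1 gives P(1) = 7/3.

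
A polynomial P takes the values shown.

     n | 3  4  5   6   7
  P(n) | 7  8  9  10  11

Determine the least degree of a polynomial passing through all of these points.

1

Forward differences of the values at n = 3, 4, 5, 6, 7:
  P  : 7  8  9  10  11
  Δ  : 1  1  1  1
  Δ^2: 0  0  0
  Δ^3: 0  0
  Δ^4: 0
The first differences are constant (1) and nonzero, while all higher differences vanish, so the minimal degree is 1.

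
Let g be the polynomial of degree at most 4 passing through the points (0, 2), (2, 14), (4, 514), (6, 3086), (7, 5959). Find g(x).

g(x) = 3x^4 - 3x^3 - 5x^2 + 4x + 2

Using the Lagrange interpolation formula with nodes 0, 2, 4, 6, 7:
  L_0(x) = (x - 2)(x - 4)(x - 6)(x - 7) / 336
  L_1(x) = x(x - 4)(x - 6)(x - 7) / -80
  L_2(x) = x(x - 2)(x - 6)(x - 7) / 48
  L_3(x) = x(x - 2)(x - 4)(x - 7) / -48
  L_4(x) = x(x - 2)(x - 4)(x - 6) / 105
Then g(x) = 2·L_0(x) + 14·L_1(x) + 514·L_2(x) + 3086·L_3(x) + 5959·L_4(x).
Expanding and collecting terms gives g(x) = 3x⁴ - 3x³ - 5x² + 4x + 2.
Check: g(7) = 5959. ✓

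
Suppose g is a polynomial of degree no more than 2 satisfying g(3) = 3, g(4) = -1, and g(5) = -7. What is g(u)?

Using the Lagrange interpolation formula with nodes 3, 4, 5:
  L_0(u) = (u - 4)(u - 5) / 2
  L_1(u) = (u - 3)(u - 5) / -1
  L_2(u) = (u - 3)(u - 4) / 2
Then g(u) = 3·L_0(u) - 1·L_1(u) - 7·L_2(u).
Expanding and collecting terms gives g(u) = -u^2 + 3u + 3.
Check: g(4) = -1. ✓

g(u) = -u^2 + 3u + 3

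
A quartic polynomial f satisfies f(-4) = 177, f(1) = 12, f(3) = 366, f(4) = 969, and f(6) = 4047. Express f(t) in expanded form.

Write f(t) = at^4 + bt^3 + ct^2 + dt + e. Substituting each data point gives a linear system:
  256a - 64b + 16c - 4d + e = 177
  a + b + c + d + e = 12
  81a + 27b + 9c + 3d + e = 366
  256a + 64b + 16c + 4d + e = 969
  1296a + 216b + 36c + 6d + e = 4047
Solving the system yields a = 2, b = 6, c = 4, d = 3, e = -3.
So f(t) = 2t^4 + 6t^3 + 4t^2 + 3t - 3.
Check: f(6) = 4047. ✓

f(t) = 2t^4 + 6t^3 + 4t^2 + 3t - 3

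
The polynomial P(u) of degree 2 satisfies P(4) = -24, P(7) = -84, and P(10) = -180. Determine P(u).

P(u) = -2u^2 + 2u

Using the Lagrange interpolation formula with nodes 4, 7, 10:
  L_0(u) = (u - 7)(u - 10) / 18
  L_1(u) = (u - 4)(u - 10) / -9
  L_2(u) = (u - 4)(u - 7) / 18
Then P(u) = -24·L_0(u) - 84·L_1(u) - 180·L_2(u).
Expanding and collecting terms gives P(u) = -2u^2 + 2u.
Check: P(10) = -180. ✓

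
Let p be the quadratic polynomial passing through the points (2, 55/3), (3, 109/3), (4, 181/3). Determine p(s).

Write p(s) = as^2 + bs + c. Substituting each data point gives a linear system:
  4a + 2b + c = 55/3
  9a + 3b + c = 109/3
  16a + 4b + c = 181/3
Solving the system yields a = 3, b = 3, c = 1/3.
So p(s) = 3s^2 + 3s + 1/3.
Check: p(3) = 109/3. ✓

p(s) = 3s^2 + 3s + 1/3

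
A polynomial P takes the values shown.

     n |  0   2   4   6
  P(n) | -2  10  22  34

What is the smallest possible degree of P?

1

Forward differences of the values at n = 0, 2, 4, 6:
  P  : -2  10  22  34
  Δ  : 12  12  12
  Δ^2: 0  0
  Δ^3: 0
The first differences are constant (12) and nonzero, while all higher differences vanish, so the minimal degree is 1.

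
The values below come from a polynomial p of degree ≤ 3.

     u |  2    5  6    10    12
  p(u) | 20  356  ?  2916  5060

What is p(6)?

The 4 known points determine the degree-3 polynomial uniquely.
Write p(u) = au^3 + bu^2 + cu + d. Substituting each data point gives a linear system:
  8a + 4b + 2c + d = 20
  125a + 25b + 5c + d = 356
  1000a + 100b + 10c + d = 2916
  1728a + 144b + 12c + d = 5060
Solving the system yields a = 3, b = -1, c = 2, d = -4.
So p(u) = 3u^3 - u^2 + 2u - 4.
Then p(6) = 620.

620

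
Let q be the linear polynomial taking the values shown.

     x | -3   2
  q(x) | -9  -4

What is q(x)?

q(x) = x - 6

Write q(x) = ax + b. Substituting each data point gives a linear system:
  -3a + b = -9
  2a + b = -4
Solving the system yields a = 1, b = -6.
So q(x) = x - 6.
Check: q(-3) = -9. ✓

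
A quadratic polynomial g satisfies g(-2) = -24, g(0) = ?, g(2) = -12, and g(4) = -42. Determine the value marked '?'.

On equispaced nodes a degree-2 polynomial has vanishing third forward difference, so
  - g(-2) + 3·g(0) - 3·g(2) + g(4) = 0.
Substituting the known values and solving for g(0):
  3·g(0) = -18
  g(0) = -6.

-6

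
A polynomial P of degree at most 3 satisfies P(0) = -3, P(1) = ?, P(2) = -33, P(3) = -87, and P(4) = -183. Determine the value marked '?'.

The 4 known points determine the degree-3 polynomial uniquely.
Write P(n) = an^3 + bn^2 + cn + d. Substituting each data point gives a linear system:
  d = -3
  8a + 4b + 2c + d = -33
  27a + 9b + 3c + d = -87
  64a + 16b + 4c + d = -183
Solving the system yields a = -2, b = -3, c = -1, d = -3.
So P(n) = -2n³ - 3n² - n - 3.
Then P(1) = -9.

-9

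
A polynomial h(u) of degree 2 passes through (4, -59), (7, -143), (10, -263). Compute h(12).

-363

Write h(u) = au^2 + bu + c. Substituting each data point gives a linear system:
  16a + 4b + c = -59
  49a + 7b + c = -143
  100a + 10b + c = -263
Solving the system yields a = -2, b = -6, c = -3.
So h(u) = -2u^2 - 6u - 3.
Then h(12) = -363.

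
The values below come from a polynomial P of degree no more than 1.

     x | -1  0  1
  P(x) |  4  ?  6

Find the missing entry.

5

On equispaced nodes a degree-1 polynomial has vanishing second forward difference, so
  P(-1) - 2·P(0) + P(1) = 0.
Substituting the known values and solving for P(0):
  -2·P(0) = -10
  P(0) = 5.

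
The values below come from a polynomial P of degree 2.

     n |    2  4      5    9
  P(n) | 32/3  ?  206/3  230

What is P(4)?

130/3

The 3 known points determine the degree-2 polynomial uniquely.
Write P(n) = an^2 + bn + c. Substituting each data point gives a linear system:
  4a + 2b + c = 32/3
  25a + 5b + c = 206/3
  81a + 9b + c = 230
Solving the system yields a = 3, b = -5/3, c = 2.
So P(n) = 3n^2 - (5/3)n + 2.
Then P(4) = 130/3.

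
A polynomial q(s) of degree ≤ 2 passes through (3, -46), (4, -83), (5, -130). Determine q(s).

Write q(s) = as^2 + bs + c. Substituting each data point gives a linear system:
  9a + 3b + c = -46
  16a + 4b + c = -83
  25a + 5b + c = -130
Solving the system yields a = -5, b = -2, c = 5.
So q(s) = -5s² - 2s + 5.
Check: q(5) = -130. ✓

q(s) = -5s^2 - 2s + 5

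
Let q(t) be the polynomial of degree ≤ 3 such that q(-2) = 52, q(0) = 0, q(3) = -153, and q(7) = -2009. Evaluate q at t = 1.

Write q(t) = at^3 + bt^2 + ct + d. Substituting each data point gives a linear system:
  -8a + 4b - 2c + d = 52
  d = 0
  27a + 9b + 3c + d = -153
  343a + 49b + 7c + d = -2009
Solving the system yields a = -6, b = 1, c = 0, d = 0.
So q(t) = -6t^3 + t^2.
Then q(1) = -5.

-5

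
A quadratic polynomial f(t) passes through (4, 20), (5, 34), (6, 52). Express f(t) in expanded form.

Write f(t) = at^2 + bt + c. Substituting each data point gives a linear system:
  16a + 4b + c = 20
  25a + 5b + c = 34
  36a + 6b + c = 52
Solving the system yields a = 2, b = -4, c = 4.
So f(t) = 2t² - 4t + 4.
Check: f(4) = 20. ✓

f(t) = 2t^2 - 4t + 4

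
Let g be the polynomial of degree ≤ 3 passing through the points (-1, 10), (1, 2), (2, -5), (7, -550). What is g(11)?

-2318

Write g(x) = ax^3 + bx^2 + cx + d. Substituting each data point gives a linear system:
  -a + b - c + d = 10
  a + b + c + d = 2
  8a + 4b + 2c + d = -5
  343a + 49b + 7c + d = -550
Solving the system yields a = -2, b = 3, c = -2, d = 3.
So g(x) = -2x^3 + 3x^2 - 2x + 3.
Then g(11) = -2318.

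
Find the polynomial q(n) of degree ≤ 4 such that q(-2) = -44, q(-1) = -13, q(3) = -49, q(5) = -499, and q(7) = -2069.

q(n) = -n^4 + n^3 - n^2 + 6n - 4

Write q(n) = an^4 + bn^3 + cn^2 + dn + e. Substituting each data point gives a linear system:
  16a - 8b + 4c - 2d + e = -44
  a - b + c - d + e = -13
  81a + 27b + 9c + 3d + e = -49
  625a + 125b + 25c + 5d + e = -499
  2401a + 343b + 49c + 7d + e = -2069
Solving the system yields a = -1, b = 1, c = -1, d = 6, e = -4.
So q(n) = -n⁴ + n³ - n² + 6n - 4.
Check: q(3) = -49. ✓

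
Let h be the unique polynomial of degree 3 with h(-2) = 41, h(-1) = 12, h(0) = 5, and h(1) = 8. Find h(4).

-43

Write h(s) = as^3 + bs^2 + cs + d. Substituting each data point gives a linear system:
  -8a + 4b - 2c + d = 41
  -a + b - c + d = 12
  d = 5
  a + b + c + d = 8
Solving the system yields a = -2, b = 5, c = 0, d = 5.
So h(s) = -2s³ + 5s² + 5.
Then h(4) = -43.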